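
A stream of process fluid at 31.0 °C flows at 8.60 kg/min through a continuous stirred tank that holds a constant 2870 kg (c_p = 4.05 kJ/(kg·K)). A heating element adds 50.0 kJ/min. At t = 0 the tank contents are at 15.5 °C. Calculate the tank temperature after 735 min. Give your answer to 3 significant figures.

30.6 °C

First-law balance (no shaft work): M c_p dT/dt = ṁ c_p (T_in − T) + 50.0.
Rearrange: dT/dt = (T_ss − T)/τ with τ = M/ṁ = 333.72 min and T_ss = T_in + Q̇/(ṁ c_p) = 32.436 °C.
This is linear first-order; T(t) = T_ss + (T₀ − T_ss) e^(−t/τ).
T(735) = 32.436 + (-16.936)·e^(−735/333.72) = 32.436 + (-16.936)·0.11053 = 30.564 °C.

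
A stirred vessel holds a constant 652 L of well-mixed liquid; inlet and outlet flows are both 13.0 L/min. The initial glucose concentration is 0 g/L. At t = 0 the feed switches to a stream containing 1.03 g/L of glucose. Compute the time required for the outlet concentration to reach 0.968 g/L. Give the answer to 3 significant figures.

141 min

Accumulation = in − out for the solute gives V dC/dt = Q(C_in − C), so τ = V/Q = 50.154 min.
C(t) = C_in + (C₀ − C_in) e^(−t/τ). Set C = 0.968 and solve for t:
e^(−t/τ) = (C − C_in)/(C₀ − C_in) = (0.968 − 1.03)/(0 − 1.03) = 0.060194
t = −τ ln(…) = 50.154 × 2.8102 = 140.94 min.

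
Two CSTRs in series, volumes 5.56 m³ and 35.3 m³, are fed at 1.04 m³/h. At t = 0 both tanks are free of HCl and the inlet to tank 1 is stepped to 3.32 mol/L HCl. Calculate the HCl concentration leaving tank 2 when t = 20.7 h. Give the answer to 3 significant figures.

Each tank obeys Vᵢ dCᵢ/dt = Q(Cᵢ₋₁ − Cᵢ), so τᵢ = Vᵢ/Q.
τ₁ = 5.56/1.04 = 5.3462 h; τ₂ = 35.3/1.04 = 33.942 h.
Solving the cascade with C₁(0)=C₂(0)=0 gives C₂(t) = C_in[1 − (τ₁ e^(−t/τ₁) − τ₂ e^(−t/τ₂))/(τ₁ − τ₂)].
At t = 20.7: e^(−t/τ₁) = 0.020818, e^(−t/τ₂) = 0.54343.
C₂ = 3.32·[1 − (5.3462·0.020818 − 33.942·0.54343)/(-28.596)] = 3.32·0.35887 = 1.1914 mol/L.

1.19 mol/L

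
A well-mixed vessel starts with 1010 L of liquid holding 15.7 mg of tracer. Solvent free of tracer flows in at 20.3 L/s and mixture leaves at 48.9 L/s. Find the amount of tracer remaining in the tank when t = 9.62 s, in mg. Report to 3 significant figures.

9.12 mg

Total volume: dV/dt = Q_in − Q_out = -28.600 L/s, so V(t) = 1010 − 28.600 t and V(9.62) = 734.87 L.
Species balance (pure solvent in): dm/dt = −Q_out · m/V(t).
dm/m = −Q_out dt/(V₀ − 28.600 t); integrating gives ln(m/m₀) = −(Q_out/(Q_in−Q_out)) ln(V/V₀).
m = m₀ (V₀/V)^(Q_out/(Q_in−Q_out)) = 15.7 × (1010/734.87)^(-1.7098) = 9.1150 mg.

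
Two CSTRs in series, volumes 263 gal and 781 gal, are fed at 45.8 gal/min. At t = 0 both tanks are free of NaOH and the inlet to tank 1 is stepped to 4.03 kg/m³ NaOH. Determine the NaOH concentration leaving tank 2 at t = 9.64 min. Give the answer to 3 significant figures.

Species balance on tank i: dCᵢ/dt = (Cᵢ₋₁ − Cᵢ)/τᵢ with τᵢ = Vᵢ/Q.
τ₁ = 263/45.8 = 5.7424 min; τ₂ = 781/45.8 = 17.052 min.
Solving the cascade with C₁(0)=C₂(0)=0 gives C₂(t) = C_in[1 − (τ₁ e^(−t/τ₁) − τ₂ e^(−t/τ₂))/(τ₁ − τ₂)].
At t = 9.64: e^(−t/τ₁) = 0.18661, e^(−t/τ₂) = 0.56818.
C₂ = 4.03·[1 − (5.7424·0.18661 − 17.052·0.56818)/(-11.310)] = 4.03·0.23809 = 0.95949 kg/m³.

0.959 kg/m³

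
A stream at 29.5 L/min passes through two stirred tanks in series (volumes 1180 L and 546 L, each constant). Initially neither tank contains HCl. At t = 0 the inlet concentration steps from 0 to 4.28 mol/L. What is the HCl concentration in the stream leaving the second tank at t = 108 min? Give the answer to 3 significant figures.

3.76 mol/L

Species balance on tank i: dCᵢ/dt = (Cᵢ₋₁ − Cᵢ)/τᵢ with τᵢ = Vᵢ/Q.
τ₁ = 1180/29.5 = 40.000 min; τ₂ = 546/29.5 = 18.508 min.
Solving the cascade with C₁(0)=C₂(0)=0 gives C₂(t) = C_in[1 − (τ₁ e^(−t/τ₁) − τ₂ e^(−t/τ₂))/(τ₁ − τ₂)].
At t = 108: e^(−t/τ₁) = 0.067206, e^(−t/τ₂) = 0.0029229.
C₂ = 4.28·[1 − (40.000·0.067206 − 18.508·0.0029229)/(21.492)] = 4.28·0.87743 = 3.7554 mol/L.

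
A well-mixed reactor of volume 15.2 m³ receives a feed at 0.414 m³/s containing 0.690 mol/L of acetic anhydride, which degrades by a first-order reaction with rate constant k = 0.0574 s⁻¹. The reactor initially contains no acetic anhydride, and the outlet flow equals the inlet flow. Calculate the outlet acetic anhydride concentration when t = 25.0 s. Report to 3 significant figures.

0.195 mol/L

Accumulation = in − out − consumed: V dC/dt = Q C_in − Q C − k V C.
This is linear with rate a = Q/V + k = 0.084637 s⁻¹.
C_ss = Q C_in/(Q + kV) = 0.22205 mol/L; C(t) = C_ss + (C₀ − C_ss) e^(−a t).
C(25.0) = 0.22205 + (-0.22205)·e^(−0.084637·25.0) = 0.22205 + (-0.22205)·0.12052 = 0.19529 mol/L.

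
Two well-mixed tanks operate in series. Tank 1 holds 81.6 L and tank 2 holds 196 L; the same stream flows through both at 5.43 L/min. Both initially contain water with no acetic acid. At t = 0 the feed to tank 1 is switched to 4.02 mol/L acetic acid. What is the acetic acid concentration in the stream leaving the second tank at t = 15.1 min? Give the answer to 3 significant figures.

0.537 mol/L

Species balance on tank i: dCᵢ/dt = (Cᵢ₋₁ − Cᵢ)/τᵢ with τᵢ = Vᵢ/Q.
τ₁ = 81.6/5.43 = 15.028 min; τ₂ = 196/5.43 = 36.096 min.
Solving the cascade with C₁(0)=C₂(0)=0 gives C₂(t) = C_in[1 − (τ₁ e^(−t/τ₁) − τ₂ e^(−t/τ₂))/(τ₁ − τ₂)].
At t = 15.1: e^(−t/τ₁) = 0.36611, e^(−t/τ₂) = 0.65814.
C₂ = 4.02·[1 − (15.028·0.36611 − 36.096·0.65814)/(-21.068)] = 4.02·0.13355 = 0.53689 mol/L.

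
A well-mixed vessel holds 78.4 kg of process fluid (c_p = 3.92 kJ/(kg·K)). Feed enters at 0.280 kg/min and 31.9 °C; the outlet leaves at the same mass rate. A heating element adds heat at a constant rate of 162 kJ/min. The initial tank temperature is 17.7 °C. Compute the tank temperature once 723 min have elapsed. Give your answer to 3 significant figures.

167 °C

M c_p dT/dt = ṁ c_p (T_in − T) + Q̇.
τ = M/ṁ = 280.00 min; T_ss = T_in + Q̇/(ṁ c_p) = 31.9 + 162/(0.280·3.92) = 179.49 °C.
Integrating: T(t) = T_ss + (T₀ − T_ss) e^(−t/τ).
T(723) = 179.49 + (-161.79)·e^(−723/280.00) = 179.49 + (-161.79)·0.075612 = 167.26 °C.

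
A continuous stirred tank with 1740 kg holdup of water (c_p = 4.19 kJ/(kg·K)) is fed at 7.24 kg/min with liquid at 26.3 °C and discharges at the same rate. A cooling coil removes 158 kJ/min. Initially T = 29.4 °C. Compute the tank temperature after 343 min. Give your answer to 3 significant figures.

Heat balance on the well-mixed liquid: M c_p dT/dt = ṁ c_p (T_in − T) − 158.
τ = M/ṁ = 240.33 min; T_ss = T_in − Q̇/(ṁ c_p) = 26.3 − 158/(7.24·4.19) = 21.092 °C.
T approaches T_ss exponentially: T(t) = T_ss + (T₀ − T_ss) e^(−t/τ).
T(343) = 21.092 + (8.3084)·e^(−343/240.33) = 21.092 + (8.3084)·0.23998 = 23.085 °C.

23.1 °C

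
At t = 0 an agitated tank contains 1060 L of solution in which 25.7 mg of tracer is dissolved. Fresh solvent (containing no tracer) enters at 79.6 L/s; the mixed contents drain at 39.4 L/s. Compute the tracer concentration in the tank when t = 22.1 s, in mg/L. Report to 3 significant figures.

Let m(t) be the amount of tracer. Volume: V(t) = V₀ + (Q_in − Q_out) t = 1060 + 40.200 t; V(22.1) = 1948.4 L.
Species balance (pure solvent in): dm/dt = −Q_out · m/V(t).
Separate: dm/m = −Q_out dt/V(t) ⇒ ln(m/m₀) = −(Q_out/(Q_in−Q_out)) ln(V/V₀).
m = m₀ (V₀/V)^(Q_out/(Q_in−Q_out)) = 25.7 × (1060/1948.4)^(0.98010) = 14.152 mg.
C = m/V = 14.152/1948.4 = 0.0072633 mg/L.

0.00726 mg/L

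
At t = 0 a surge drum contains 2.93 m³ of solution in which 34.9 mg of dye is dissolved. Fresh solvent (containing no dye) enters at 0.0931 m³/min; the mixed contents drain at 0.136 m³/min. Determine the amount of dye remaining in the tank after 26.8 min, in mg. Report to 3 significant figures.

7.19 mg

Total volume: dV/dt = Q_in − Q_out = -0.042900 m³/min, so V(t) = 2.93 − 0.042900 t and V(26.8) = 1.7803 m³.
Solute balance: dm/dt = 0 − Q_out C = −Q_out m/V(t).
dm/m = −Q_out dt/(V₀ − 0.042900 t); integrating gives ln(m/m₀) = −(Q_out/(Q_in−Q_out)) ln(V/V₀).
m = m₀ (V₀/V)^(Q_out/(Q_in−Q_out)) = 34.9 × (2.93/1.7803)^(-3.1702) = 7.1923 mg.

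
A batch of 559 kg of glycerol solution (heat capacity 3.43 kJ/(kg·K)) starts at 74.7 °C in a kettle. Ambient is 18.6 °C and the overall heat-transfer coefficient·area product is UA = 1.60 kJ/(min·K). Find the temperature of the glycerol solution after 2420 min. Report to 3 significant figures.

26.0 °C

Heat balance on the well-mixed liquid: M c_p dT/dt = −UA(T − T_amb).
dT/dt = (T_ss − T)/τ with T_ss = T_amb = 18.600 °C, τ = M c_p/UA = 559·3.43/1.60 = 1198.4 min.
Solution: T(t) = T_ss + (T₀ − T_ss) e^(−t/τ).
T(2420) = 18.600 + (56.100)·0.13273 = 26.046 °C.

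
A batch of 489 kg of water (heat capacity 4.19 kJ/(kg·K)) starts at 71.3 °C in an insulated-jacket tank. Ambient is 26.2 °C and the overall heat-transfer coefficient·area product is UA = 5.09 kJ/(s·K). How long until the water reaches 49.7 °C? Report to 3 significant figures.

262 s

M c_p dT/dt = −UA(T − T_amb).
τ = M c_p/UA = 402.54 s; T_ss = T_amb = 26.200 °C.
T(t) = T_ss + (T₀ − T_ss)e^(−t/τ); set T = 49.7:
t = −τ ln[(T − T_ss)/(T₀ − T_ss)] = −402.54 · ln(0.52106) = 262.41 s.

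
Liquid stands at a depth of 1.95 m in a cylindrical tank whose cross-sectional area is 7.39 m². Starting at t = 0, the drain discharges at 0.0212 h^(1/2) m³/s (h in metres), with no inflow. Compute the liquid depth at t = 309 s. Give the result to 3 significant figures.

0.909 m

With no inflow, A dh/dt = −0.0212 √h.
∫ h^(−1/2) dh = −(0.0212/A) ∫ dt, giving 2√h = 2√h₀ − (0.0212/A) t.
√h = √1.95 − 0.0212·309/(2·7.39) = 1.3964 − 0.44322 = 0.95320.
h = 0.95320² = 0.90860 m.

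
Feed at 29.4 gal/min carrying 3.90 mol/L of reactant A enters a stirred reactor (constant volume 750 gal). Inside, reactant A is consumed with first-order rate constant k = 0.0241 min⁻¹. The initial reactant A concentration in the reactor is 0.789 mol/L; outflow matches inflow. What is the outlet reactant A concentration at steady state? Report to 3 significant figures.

Species balance: V dC/dt = Q C_in − Q C − k V C.
At steady state: 0 = Q C_in − (Q + kV) C_ss, so C_ss = Q C_in/(Q + kV).
C_ss = 29.4·3.90/(29.4 + 0.0241·750) = 114.66/47.475 = 2.4152 mol/L.

2.42 mol/L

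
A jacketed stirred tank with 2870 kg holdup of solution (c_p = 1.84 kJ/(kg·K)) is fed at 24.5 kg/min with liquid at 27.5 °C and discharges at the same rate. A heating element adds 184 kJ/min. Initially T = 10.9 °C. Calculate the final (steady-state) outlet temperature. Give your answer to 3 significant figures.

M c_p dT/dt = ṁ c_p (T_in − T) + Q̇.
At steady state dT/dt = 0 ⇒ T_ss = T_in + Q̇/(ṁ c_p) = 27.5 + 184/(24.5·1.84) = 31.582 °C.

31.6 °C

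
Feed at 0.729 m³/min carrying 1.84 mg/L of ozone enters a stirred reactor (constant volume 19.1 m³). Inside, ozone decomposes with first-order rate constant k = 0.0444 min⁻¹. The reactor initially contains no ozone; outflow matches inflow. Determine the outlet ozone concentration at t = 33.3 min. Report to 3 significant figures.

0.796 mg/L

Accumulation = in − out − consumed: V dC/dt = Q C_in − Q C − k V C.
This is linear with rate a = Q/V + k = 0.082568 min⁻¹.
C_ss = Q C_in/(Q + kV) = 0.85056 mg/L; C(t) = C_ss + (C₀ − C_ss) e^(−a t).
C(33.3) = 0.85056 + (-0.85056)·e^(−0.082568·33.3) = 0.85056 + (-0.85056)·0.063960 = 0.79615 mg/L.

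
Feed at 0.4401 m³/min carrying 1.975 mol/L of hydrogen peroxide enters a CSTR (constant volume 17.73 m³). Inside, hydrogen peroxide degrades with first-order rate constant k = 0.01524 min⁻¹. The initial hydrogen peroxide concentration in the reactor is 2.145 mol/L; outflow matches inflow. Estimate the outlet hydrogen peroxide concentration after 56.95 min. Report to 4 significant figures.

V dC/dt = Q(C_in − C) − k V C.
dC/dt = (Q/V) C_in − (Q/V + k) C; effective rate a = Q/V + k = 0.0248223 + 0.01524 = 0.0400623 min⁻¹.
C_ss = Q C_in/(Q + kV) = 1.22370 mol/L; C(t) = C_ss + (C₀ − C_ss) e^(−a t).
C(56.95) = 1.22370 + (0.921304)·e^(−0.0400623·56.95) = 1.22370 + (0.921304)·0.102126 = 1.31778 mol/L.

1.318 mol/L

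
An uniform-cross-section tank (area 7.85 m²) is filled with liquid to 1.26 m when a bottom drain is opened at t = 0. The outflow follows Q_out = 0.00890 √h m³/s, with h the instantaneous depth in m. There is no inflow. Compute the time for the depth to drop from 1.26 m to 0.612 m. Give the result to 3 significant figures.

600 s

A dh/dt = −Q_out = −0.00890 √h.
This is separable: 2 d(√h)/dt = −0.00890/A, so √h = √h₀ − (0.00890/(2A)) t.
t = 2A(√h₀ − √h)/0.00890 = 2·7.85·(√1.26 − √0.612)/0.00890
  = 15.700 × (1.1225 − 0.78230) / 0.00890 = 600.12 s.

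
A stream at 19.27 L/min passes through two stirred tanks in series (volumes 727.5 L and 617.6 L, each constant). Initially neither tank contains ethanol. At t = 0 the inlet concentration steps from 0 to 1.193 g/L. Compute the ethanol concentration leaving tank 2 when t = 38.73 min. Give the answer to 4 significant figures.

Time constants: τᵢ = Vᵢ/Q for each well-mixed tank.
τ₁ = 727.5/19.27 = 37.7530 min; τ₂ = 617.6/19.27 = 32.0498 min.
Solving the cascade with C₁(0)=C₂(0)=0 gives C₂(t) = C_in[1 − (τ₁ e^(−t/τ₁) − τ₂ e^(−t/τ₂))/(τ₁ − τ₂)].
At t = 38.73: e^(−t/τ₁) = 0.358481, e^(−t/τ₂) = 0.298665.
C₂ = 1.193·[1 − (37.7530·0.358481 − 32.0498·0.298665)/(5.70317)] = 1.193·0.305375 = 0.364313 g/L.

0.3643 g/L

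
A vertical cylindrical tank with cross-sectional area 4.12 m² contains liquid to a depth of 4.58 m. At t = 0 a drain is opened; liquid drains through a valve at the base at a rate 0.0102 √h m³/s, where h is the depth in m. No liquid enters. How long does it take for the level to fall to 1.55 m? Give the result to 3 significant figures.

723 s

A dh/dt = −Q_out = −0.0102 √h.
∫ h^(−1/2) dh = −(0.0102/A) ∫ dt, giving 2√h = 2√h₀ − (0.0102/A) t.
t = 2A(√h₀ − √h)/0.0102 = 2·4.12·(√4.58 − √1.55)/0.0102
  = 8.2400 × (2.1401 − 1.2450) / 0.0102 = 723.10 s.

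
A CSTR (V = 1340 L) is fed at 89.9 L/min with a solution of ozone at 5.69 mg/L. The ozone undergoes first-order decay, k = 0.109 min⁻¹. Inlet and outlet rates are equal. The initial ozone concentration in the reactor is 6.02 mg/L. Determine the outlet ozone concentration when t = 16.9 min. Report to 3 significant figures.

V dC/dt = Q(C_in − C) − k V C.
This is linear with rate a = Q/V + k = 0.17609 min⁻¹.
C_ss = Q C_in/(Q + kV) = 2.1679 mg/L; C(t) = C_ss + (C₀ − C_ss) e^(−a t).
C(16.9) = 2.1679 + (3.8521)·e^(−0.17609·16.9) = 2.1679 + (3.8521)·0.051001 = 2.3643 mg/L.

2.36 mg/L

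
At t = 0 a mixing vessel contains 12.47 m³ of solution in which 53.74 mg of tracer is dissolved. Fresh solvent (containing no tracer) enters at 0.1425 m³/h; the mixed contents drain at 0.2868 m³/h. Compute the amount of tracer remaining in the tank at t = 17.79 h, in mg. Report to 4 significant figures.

33.99 mg

Total volume: dV/dt = Q_in − Q_out = -0.144300 m³/h, so V(t) = 12.47 − 0.144300 t and V(17.79) = 9.90290 m³.
No tracer enters, so dm/dt = −Q_out · (m/V).
dm/m = −Q_out dt/(V₀ − 0.144300 t); integrating gives ln(m/m₀) = −(Q_out/(Q_in−Q_out)) ln(V/V₀).
m = m₀ (V₀/V)^(Q_out/(Q_in−Q_out)) = 53.74 × (12.47/9.90290)^(-1.98753) = 33.9890 mg.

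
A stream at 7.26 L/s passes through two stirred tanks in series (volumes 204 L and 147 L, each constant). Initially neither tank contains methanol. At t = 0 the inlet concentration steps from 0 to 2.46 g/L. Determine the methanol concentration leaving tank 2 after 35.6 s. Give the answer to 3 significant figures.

Species balance on tank i: dCᵢ/dt = (Cᵢ₋₁ − Cᵢ)/τᵢ with τᵢ = Vᵢ/Q.
τ₁ = 204/7.26 = 28.099 s; τ₂ = 147/7.26 = 20.248 s.
Solving the cascade with C₁(0)=C₂(0)=0 gives C₂(t) = C_in[1 − (τ₁ e^(−t/τ₁) − τ₂ e^(−t/τ₂))/(τ₁ − τ₂)].
At t = 35.6: e^(−t/τ₁) = 0.28169, e^(−t/τ₂) = 0.17235.
C₂ = 2.46·[1 − (28.099·0.28169 − 20.248·0.17235)/(7.8512)] = 2.46·0.43633 = 1.0734 g/L.

1.07 g/L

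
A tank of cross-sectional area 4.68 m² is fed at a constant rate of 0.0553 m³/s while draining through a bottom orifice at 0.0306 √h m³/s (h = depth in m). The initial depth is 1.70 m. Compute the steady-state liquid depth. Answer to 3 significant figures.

Level balance: A dh/dt = 0.0553 − 0.0306 √h. Setting dh/dt = 0:
Q_in = 0.0306 √h_ss ⇒ √h_ss = 0.0553/0.0306 = 1.8072.
h_ss = 1.8072² = 3.2659 m. (Since h₀ = 1.70 m < h_ss, the level will rise toward this value.)

3.27 m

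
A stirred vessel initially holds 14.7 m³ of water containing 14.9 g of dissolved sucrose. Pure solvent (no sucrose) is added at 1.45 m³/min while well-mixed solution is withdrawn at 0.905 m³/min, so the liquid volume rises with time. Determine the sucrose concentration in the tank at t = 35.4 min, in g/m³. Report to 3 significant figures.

0.109 g/m³

Let m(t) be the amount of sucrose. Volume: V(t) = V₀ + (Q_in − Q_out) t = 14.7 + 0.54500 t; V(35.4) = 33.993 m³.
Solute balance: dm/dt = 0 − Q_out C = −Q_out m/V(t).
Separate: dm/m = −Q_out dt/V(t) ⇒ ln(m/m₀) = −(Q_out/(Q_in−Q_out)) ln(V/V₀).
m = m₀ (V₀/V)^(Q_out/(Q_in−Q_out)) = 14.9 × (14.7/33.993)^(1.6606) = 3.7036 g.
C = m/V = 3.7036/33.993 = 0.10895 g/m³.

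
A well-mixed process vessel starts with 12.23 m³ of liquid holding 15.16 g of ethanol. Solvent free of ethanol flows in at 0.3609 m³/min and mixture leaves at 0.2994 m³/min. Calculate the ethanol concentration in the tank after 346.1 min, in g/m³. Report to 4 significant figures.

0.003342 g/m³

Total volume: dV/dt = Q_in − Q_out = 0.0615000 m³/min, so V(t) = 12.23 + 0.0615000 t and V(346.1) = 33.5152 m³.
Species balance (pure solvent in): dm/dt = −Q_out · m/V(t).
dm/m = −Q_out dt/(V₀ + 0.0615000 t); integrating gives ln(m/m₀) = −(Q_out/(Q_in−Q_out)) ln(V/V₀).
m = m₀ (V₀/V)^(Q_out/(Q_in−Q_out)) = 15.16 × (12.23/33.5152)^(4.86829) = 0.112018 g.
C = m/V = 0.112018/33.5152 = 0.00334232 g/m³.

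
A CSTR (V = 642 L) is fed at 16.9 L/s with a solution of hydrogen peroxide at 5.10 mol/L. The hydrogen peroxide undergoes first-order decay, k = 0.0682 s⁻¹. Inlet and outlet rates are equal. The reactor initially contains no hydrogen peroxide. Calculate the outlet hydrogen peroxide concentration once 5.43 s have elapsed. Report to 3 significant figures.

Species balance: V dC/dt = Q C_in − Q C − k V C.
dC/dt = (Q/V) C_in − (Q/V + k) C; effective rate a = Q/V + k = 0.026324 + 0.0682 = 0.094524 s⁻¹.
C_ss = Q C_in/(Q + kV) = 1.4203 mol/L; C(t) = C_ss + (C₀ − C_ss) e^(−a t).
C(5.43) = 1.4203 + (-1.4203)·e^(−0.094524·5.43) = 1.4203 + (-1.4203)·0.59854 = 0.57020 mol/L.

0.570 mol/L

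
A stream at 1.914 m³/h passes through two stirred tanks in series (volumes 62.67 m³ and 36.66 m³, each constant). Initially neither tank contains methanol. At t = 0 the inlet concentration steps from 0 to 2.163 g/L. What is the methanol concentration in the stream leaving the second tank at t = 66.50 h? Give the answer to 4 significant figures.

1.574 g/L

Time constants: τᵢ = Vᵢ/Q for each well-mixed tank.
τ₁ = 62.67/1.914 = 32.7429 h; τ₂ = 36.66/1.914 = 19.1536 h.
Solving the cascade with C₁(0)=C₂(0)=0 gives C₂(t) = C_in[1 − (τ₁ e^(−t/τ₁) − τ₂ e^(−t/τ₂))/(τ₁ − τ₂)].
At t = 66.50: e^(−t/τ₁) = 0.131208, e^(−t/τ₂) = 0.0310570.
C₂ = 2.163·[1 − (32.7429·0.131208 − 19.1536·0.0310570)/(13.5893)] = 2.163·0.727633 = 1.57387 g/L.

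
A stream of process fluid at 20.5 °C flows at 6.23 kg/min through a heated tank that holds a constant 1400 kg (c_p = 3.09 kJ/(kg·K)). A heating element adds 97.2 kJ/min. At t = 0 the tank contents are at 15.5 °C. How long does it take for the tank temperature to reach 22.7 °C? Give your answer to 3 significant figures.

Energy balance: M c_p dT/dt = ṁ c_p (T_in − T) + 97.2.
τ = M/ṁ = 224.72 min; T_ss = T_in + Q̇/(ṁ c_p) = 25.549 °C.
T(t) = T_ss + (T₀ − T_ss) e^(−t/τ). Set T = 22.7:
e^(−t/τ) = (22.7 − 25.549)/(15.5 − 25.549) = 0.28352
t = −224.72 · ln(0.28352) = 283.25 min.

283 min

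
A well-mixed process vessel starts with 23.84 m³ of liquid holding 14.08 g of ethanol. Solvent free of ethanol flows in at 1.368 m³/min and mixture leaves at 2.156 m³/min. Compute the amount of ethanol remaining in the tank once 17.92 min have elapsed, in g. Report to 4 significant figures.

Let m(t) be the amount of ethanol. Volume: V(t) = V₀ + (Q_in − Q_out) t = 23.84 − 0.788000 t; V(17.92) = 9.71904 m³.
Solute balance: dm/dt = 0 − Q_out C = −Q_out m/V(t).
Separate: dm/m = −Q_out dt/V(t) ⇒ ln(m/m₀) = −(Q_out/(Q_in−Q_out)) ln(V/V₀).
m = m₀ (V₀/V)^(Q_out/(Q_in−Q_out)) = 14.08 × (23.84/9.71904)^(-2.73604) = 1.20897 g.

1.209 g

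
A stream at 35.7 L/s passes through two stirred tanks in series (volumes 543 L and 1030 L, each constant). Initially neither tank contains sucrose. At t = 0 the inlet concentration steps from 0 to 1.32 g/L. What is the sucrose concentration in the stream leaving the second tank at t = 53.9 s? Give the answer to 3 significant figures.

0.931 g/L

Species balance on tank i: dCᵢ/dt = (Cᵢ₋₁ − Cᵢ)/τᵢ with τᵢ = Vᵢ/Q.
τ₁ = 543/35.7 = 15.210 s; τ₂ = 1030/35.7 = 28.852 s.
Tank 1: C₁ = C_in(1 − e^(−t/τ₁)). Tank 2 (τ₁ ≠ τ₂): C₂ = C_in[1 − (τ₁ e^(−t/τ₁) − τ₂ e^(−t/τ₂))/(τ₁ − τ₂)].
At t = 53.9: e^(−t/τ₁) = 0.028906, e^(−t/τ₂) = 0.15440.
C₂ = 1.32·[1 − (15.210·0.028906 − 28.852·0.15440)/(-13.641)] = 1.32·0.70567 = 0.93148 g/L.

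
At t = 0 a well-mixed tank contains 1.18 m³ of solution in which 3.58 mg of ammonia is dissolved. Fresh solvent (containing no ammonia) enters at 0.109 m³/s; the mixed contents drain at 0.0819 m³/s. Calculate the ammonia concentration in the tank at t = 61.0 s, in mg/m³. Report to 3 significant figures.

Total volume: dV/dt = Q_in − Q_out = 0.027100 m³/s, so V(t) = 1.18 + 0.027100 t and V(61.0) = 2.8331 m³.
No ammonia enters, so dm/dt = −Q_out · (m/V).
Separate: dm/m = −Q_out dt/V(t) ⇒ ln(m/m₀) = −(Q_out/(Q_in−Q_out)) ln(V/V₀).
m = m₀ (V₀/V)^(Q_out/(Q_in−Q_out)) = 3.58 × (1.18/2.8331)^(3.0221) = 0.25370 mg.
C = m/V = 0.25370/2.8331 = 0.089549 mg/m³.

0.0895 mg/m³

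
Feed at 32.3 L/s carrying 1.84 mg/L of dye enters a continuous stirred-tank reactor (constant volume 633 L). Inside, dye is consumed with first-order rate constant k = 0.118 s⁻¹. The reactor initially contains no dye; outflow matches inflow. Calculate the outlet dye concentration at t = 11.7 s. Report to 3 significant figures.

Species balance: V dC/dt = Q C_in − Q C − k V C.
This is linear with rate a = Q/V + k = 0.16903 s⁻¹.
C_ss = Q C_in/(Q + kV) = 0.55547 mg/L; C(t) = C_ss + (C₀ − C_ss) e^(−a t).
C(11.7) = 0.55547 + (-0.55547)·e^(−0.16903·11.7) = 0.55547 + (-0.55547)·0.13840 = 0.47859 mg/L.

0.479 mg/L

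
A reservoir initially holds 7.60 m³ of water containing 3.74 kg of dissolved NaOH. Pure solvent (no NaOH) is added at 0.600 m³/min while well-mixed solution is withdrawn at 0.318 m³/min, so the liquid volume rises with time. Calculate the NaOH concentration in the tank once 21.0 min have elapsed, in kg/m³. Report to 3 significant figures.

0.144 kg/m³

Total volume: dV/dt = Q_in − Q_out = 0.28200 m³/min, so V(t) = 7.60 + 0.28200 t and V(21.0) = 13.522 m³.
No NaOH enters, so dm/dt = −Q_out · (m/V).
Separate: dm/m = −Q_out dt/V(t) ⇒ ln(m/m₀) = −(Q_out/(Q_in−Q_out)) ln(V/V₀).
m = m₀ (V₀/V)^(Q_out/(Q_in−Q_out)) = 3.74 × (7.60/13.522)^(1.1277) = 1.9530 kg.
C = m/V = 1.9530/13.522 = 0.14443 kg/m³.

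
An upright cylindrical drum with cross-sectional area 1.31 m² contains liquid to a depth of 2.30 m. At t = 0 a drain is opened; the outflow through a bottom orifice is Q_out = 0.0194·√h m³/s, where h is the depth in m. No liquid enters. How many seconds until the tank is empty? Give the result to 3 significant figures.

Volume balance on the tank: A dh/dt = −0.0194 √h.
This is separable: 2 d(√h)/dt = −0.0194/A, so √h = √h₀ − (0.0194/(2A)) t.
Tank is empty when √h = 0: t_empty = 2A√h₀/0.0194.
t_empty = 2·1.31·√2.30/0.0194 = 2.6200·1.5166/0.0194 = 204.82 s.

205 s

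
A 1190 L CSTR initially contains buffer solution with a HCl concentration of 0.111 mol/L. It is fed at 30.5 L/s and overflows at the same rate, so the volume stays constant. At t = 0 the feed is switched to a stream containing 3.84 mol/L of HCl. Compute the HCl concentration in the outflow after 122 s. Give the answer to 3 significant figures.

Species balance on the tank: V dC/dt = Q(C_in − C).
Rewrite as dC/dt + C/τ = C_in/τ, τ = V/Q = 39.016 s.
This is linear first-order; C(t) = C_in + (C₀ − C_in) e^(−t/τ).
C(122) = 3.84 + (0.111 − 3.84)·e^(−122/39.016) = 3.84 + (-3.7290)·0.043854 = 3.6765 mol/L.

3.68 mol/L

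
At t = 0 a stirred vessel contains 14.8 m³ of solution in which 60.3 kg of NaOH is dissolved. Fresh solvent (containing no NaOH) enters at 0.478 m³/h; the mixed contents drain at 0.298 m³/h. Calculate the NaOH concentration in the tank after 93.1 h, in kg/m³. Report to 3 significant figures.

Total volume: dV/dt = Q_in − Q_out = 0.18000 m³/h, so V(t) = 14.8 + 0.18000 t and V(93.1) = 31.558 m³.
No NaOH enters, so dm/dt = −Q_out · (m/V).
dm/m = −Q_out dt/(V₀ + 0.18000 t); integrating gives ln(m/m₀) = −(Q_out/(Q_in−Q_out)) ln(V/V₀).
m = m₀ (V₀/V)^(Q_out/(Q_in−Q_out)) = 60.3 × (14.8/31.558)^(1.6556) = 17.214 kg.
C = m/V = 17.214/31.558 = 0.54548 kg/m³.

0.545 kg/m³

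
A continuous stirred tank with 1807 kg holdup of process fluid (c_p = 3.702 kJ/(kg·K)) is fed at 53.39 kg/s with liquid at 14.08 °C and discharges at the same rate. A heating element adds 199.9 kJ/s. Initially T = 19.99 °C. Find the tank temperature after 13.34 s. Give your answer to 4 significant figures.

Unsteady energy balance on the tank contents: M c_p dT/dt = ṁ c_p (T_in − T) + 199.9.
τ = M/ṁ = 33.8453 s; T_ss = T_in + Q̇/(ṁ c_p) = 14.08 + 199.9/(53.39·3.702) = 15.0914 °C.
Integrating: T(t) = T_ss + (T₀ − T_ss) e^(−t/τ).
T(13.34) = 15.0914 + (4.89862)·e^(−13.34/33.8453) = 15.0914 + (4.89862)·0.674255 = 18.3943 °C.

18.39 °C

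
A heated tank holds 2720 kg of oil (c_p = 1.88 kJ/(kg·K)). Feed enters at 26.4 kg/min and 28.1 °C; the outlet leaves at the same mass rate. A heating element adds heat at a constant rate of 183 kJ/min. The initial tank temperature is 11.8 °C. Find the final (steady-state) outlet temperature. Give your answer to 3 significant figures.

31.8 °C

M c_p dT/dt = ṁ c_p (T_in − T) + Q̇.
At steady state dT/dt = 0 ⇒ T_ss = T_in + Q̇/(ṁ c_p) = 28.1 + 183/(26.4·1.88) = 31.787 °C.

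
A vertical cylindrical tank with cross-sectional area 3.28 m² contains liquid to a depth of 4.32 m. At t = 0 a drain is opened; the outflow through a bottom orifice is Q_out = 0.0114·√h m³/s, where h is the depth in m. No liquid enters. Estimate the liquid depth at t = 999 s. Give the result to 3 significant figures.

Unsteady balance on liquid volume: A dh/dt = −0.0114 √h.
Separate and integrate: 2(√h − √h₀) = −(0.0114/A) t.
√h = √4.32 − 0.0114·999/(2·3.28) = 2.0785 − 1.7361 = 0.34239.
h = 0.34239² = 0.11723 m.

0.117 m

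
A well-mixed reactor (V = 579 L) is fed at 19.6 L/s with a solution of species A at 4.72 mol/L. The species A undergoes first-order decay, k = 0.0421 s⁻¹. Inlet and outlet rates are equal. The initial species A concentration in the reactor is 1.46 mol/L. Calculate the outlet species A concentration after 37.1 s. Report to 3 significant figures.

Accumulation = in − out − consumed: V dC/dt = Q C_in − Q C − k V C.
This is linear with rate a = Q/V + k = 0.075951 s⁻¹.
C_ss = Q C_in/(Q + kV) = 2.1037 mol/L; C(t) = C_ss + (C₀ − C_ss) e^(−a t).
C(37.1) = 2.1037 + (-0.64370)·e^(−0.075951·37.1) = 2.1037 + (-0.64370)·0.059737 = 2.0652 mol/L.

2.07 mol/L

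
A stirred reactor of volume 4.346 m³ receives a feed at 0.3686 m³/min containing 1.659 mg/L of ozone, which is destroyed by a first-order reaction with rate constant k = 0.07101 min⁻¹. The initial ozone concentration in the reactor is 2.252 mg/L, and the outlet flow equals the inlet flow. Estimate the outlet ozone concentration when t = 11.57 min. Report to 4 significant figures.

Species balance: V dC/dt = Q C_in − Q C − k V C.
This is linear with rate a = Q/V + k = 0.155824 min⁻¹.
C_ss = Q C_in/(Q + kV) = 0.902981 mg/L; C(t) = C_ss + (C₀ − C_ss) e^(−a t).
C(11.57) = 0.902981 + (1.34902)·e^(−0.155824·11.57) = 0.902981 + (1.34902)·0.164824 = 1.12533 mg/L.

1.125 mg/L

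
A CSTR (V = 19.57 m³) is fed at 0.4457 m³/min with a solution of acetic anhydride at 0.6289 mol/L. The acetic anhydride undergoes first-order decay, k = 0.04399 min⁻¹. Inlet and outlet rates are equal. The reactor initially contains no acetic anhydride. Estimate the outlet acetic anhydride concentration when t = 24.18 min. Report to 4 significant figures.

0.1718 mol/L

V dC/dt = Q(C_in − C) − k V C.
This is linear with rate a = Q/V + k = 0.0667647 min⁻¹.
C_ss = Q C_in/(Q + kV) = 0.214529 mol/L; C(t) = C_ss + (C₀ − C_ss) e^(−a t).
C(24.18) = 0.214529 + (-0.214529)·e^(−0.0667647·24.18) = 0.214529 + (-0.214529)·0.199016 = 0.171835 mol/L.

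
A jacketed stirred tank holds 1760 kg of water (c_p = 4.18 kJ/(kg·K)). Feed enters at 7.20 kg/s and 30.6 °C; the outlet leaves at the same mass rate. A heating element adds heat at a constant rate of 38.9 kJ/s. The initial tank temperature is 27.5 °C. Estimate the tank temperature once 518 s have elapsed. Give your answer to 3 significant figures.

31.4 °C

First-law balance (no shaft work): M c_p dT/dt = ṁ c_p (T_in − T) + 38.9.
τ = M/ṁ = 244.44 s; T_ss = T_in + Q̇/(ṁ c_p) = 30.6 + 38.9/(7.20·4.18) = 31.893 °C.
T approaches T_ss exponentially: T(t) = T_ss + (T₀ − T_ss) e^(−t/τ).
T(518) = 31.893 + (-4.3925)·e^(−518/244.44) = 31.893 + (-4.3925)·0.12014 = 31.365 °C.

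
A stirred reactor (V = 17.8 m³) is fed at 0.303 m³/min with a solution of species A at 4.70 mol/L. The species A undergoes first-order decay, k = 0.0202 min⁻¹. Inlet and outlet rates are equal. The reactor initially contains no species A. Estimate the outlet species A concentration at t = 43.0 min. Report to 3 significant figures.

Species balance: V dC/dt = Q C_in − Q C − k V C.
This is linear with rate a = Q/V + k = 0.037222 min⁻¹.
C_ss = Q C_in/(Q + kV) = 2.1494 mol/L; C(t) = C_ss + (C₀ − C_ss) e^(−a t).
C(43.0) = 2.1494 + (-2.1494)·e^(−0.037222·43.0) = 2.1494 + (-2.1494)·0.20178 = 1.7157 mol/L.

1.72 mol/L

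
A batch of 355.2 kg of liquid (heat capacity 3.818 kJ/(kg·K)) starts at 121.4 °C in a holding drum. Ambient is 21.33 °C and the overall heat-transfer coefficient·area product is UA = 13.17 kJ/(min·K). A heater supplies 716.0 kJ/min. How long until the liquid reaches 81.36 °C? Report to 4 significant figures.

Lumped-capacitance energy balance: M c_p dT/dt = UA(T_amb − T) + Q̇.
τ = M c_p/UA = 102.973 min; T_ss = T_amb + Q̇/UA = 21.33 + 716.0/13.17 = 75.6960 °C.
T(t) = T_ss + (T₀ − T_ss)e^(−t/τ); set T = 81.36:
t = −τ ln[(T − T_ss)/(T₀ − T_ss)] = −102.973 · ln(0.123928) = 215.013 min.

215.0 min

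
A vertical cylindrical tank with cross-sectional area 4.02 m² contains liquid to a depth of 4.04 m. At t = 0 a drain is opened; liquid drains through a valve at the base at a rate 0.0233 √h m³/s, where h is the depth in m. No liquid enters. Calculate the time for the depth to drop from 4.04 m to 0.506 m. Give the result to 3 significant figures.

A dh/dt = −Q_out = −0.0233 √h.
Separate and integrate: 2(√h − √h₀) = −(0.0233/A) t.
t = 2A(√h₀ − √h)/0.0233 = 2·4.02·(√4.04 − √0.506)/0.0233
  = 8.0400 × (2.0100 − 0.71134) / 0.0233 = 448.11 s.

448 s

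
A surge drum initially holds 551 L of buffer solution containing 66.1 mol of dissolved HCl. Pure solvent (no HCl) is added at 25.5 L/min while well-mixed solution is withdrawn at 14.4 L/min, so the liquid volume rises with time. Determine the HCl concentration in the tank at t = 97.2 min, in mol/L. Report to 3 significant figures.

Let m(t) be the amount of HCl. Volume: V(t) = V₀ + (Q_in − Q_out) t = 551 + 11.100 t; V(97.2) = 1629.9 L.
No HCl enters, so dm/dt = −Q_out · (m/V).
dm/m = −Q_out dt/(V₀ + 11.100 t); integrating gives ln(m/m₀) = −(Q_out/(Q_in−Q_out)) ln(V/V₀).
m = m₀ (V₀/V)^(Q_out/(Q_in−Q_out)) = 66.1 × (551/1629.9)^(1.2973) = 16.187 mol.
C = m/V = 16.187/1629.9 = 0.0099309 mol/L.

0.00993 mol/L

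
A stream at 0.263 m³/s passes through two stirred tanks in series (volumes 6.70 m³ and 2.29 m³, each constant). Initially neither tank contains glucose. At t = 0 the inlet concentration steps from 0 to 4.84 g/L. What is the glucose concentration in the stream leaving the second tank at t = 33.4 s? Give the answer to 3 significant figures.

2.91 g/L

Time constants: τᵢ = Vᵢ/Q for each well-mixed tank.
τ₁ = 6.70/0.263 = 25.475 s; τ₂ = 2.29/0.263 = 8.7072 s.
Tank 1: C₁ = C_in(1 − e^(−t/τ₁)). Tank 2 (τ₁ ≠ τ₂): C₂ = C_in[1 − (τ₁ e^(−t/τ₁) − τ₂ e^(−t/τ₂))/(τ₁ − τ₂)].
At t = 33.4: e^(−t/τ₁) = 0.26953, e^(−t/τ₂) = 0.021582.
C₂ = 4.84·[1 − (25.475·0.26953 − 8.7072·0.021582)/(16.768)] = 4.84·0.60172 = 2.9123 g/L.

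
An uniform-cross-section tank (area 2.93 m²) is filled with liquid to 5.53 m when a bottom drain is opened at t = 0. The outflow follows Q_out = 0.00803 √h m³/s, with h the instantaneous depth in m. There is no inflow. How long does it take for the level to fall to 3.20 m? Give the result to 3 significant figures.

A dh/dt = −Q_out = −0.00803 √h.
∫ h^(−1/2) dh = −(0.00803/A) ∫ dt, giving 2√h = 2√h₀ − (0.00803/A) t.
t = 2A(√h₀ − √h)/0.00803 = 2·2.93·(√5.53 − √3.20)/0.00803
  = 5.8600 × (2.3516 − 1.7889) / 0.00803 = 410.67 s.

411 s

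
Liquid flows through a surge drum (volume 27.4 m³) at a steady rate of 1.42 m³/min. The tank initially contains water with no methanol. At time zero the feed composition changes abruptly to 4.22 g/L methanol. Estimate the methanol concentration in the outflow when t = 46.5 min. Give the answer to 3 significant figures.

3.84 g/L

Species balance on the tank: V dC/dt = Q(C_in − C).
Time constant τ = V/Q = 27.4/1.42 = 19.296 min.
Solution: C(t) = C_in + (C₀ − C_in) e^(−t/τ).
C(46.5) = 4.22 + (0 − 4.22)·e^(−46.5/19.296) = 4.22 + (-4.2200)·0.089828 = 3.8409 g/L.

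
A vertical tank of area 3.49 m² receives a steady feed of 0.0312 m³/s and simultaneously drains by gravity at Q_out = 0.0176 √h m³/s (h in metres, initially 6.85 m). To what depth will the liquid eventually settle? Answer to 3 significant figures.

3.14 m

A dh/dt = Q_in − 0.0176 √h. Steady state requires inflow = outflow:
Q_in = 0.0176 √h_ss ⇒ √h_ss = 0.0312/0.0176 = 1.7727.
h_ss = 1.7727² = 3.1426 m. (Since h₀ = 6.85 m > h_ss, the level will fall toward this value.)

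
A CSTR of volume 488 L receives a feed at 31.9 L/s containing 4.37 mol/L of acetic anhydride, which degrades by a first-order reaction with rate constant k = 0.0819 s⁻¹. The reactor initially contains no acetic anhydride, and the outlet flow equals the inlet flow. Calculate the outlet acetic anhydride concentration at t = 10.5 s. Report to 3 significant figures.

1.53 mol/L

V dC/dt = Q(C_in − C) − k V C.
This is linear with rate a = Q/V + k = 0.14727 s⁻¹.
C_ss = Q C_in/(Q + kV) = 1.9397 mol/L; C(t) = C_ss + (C₀ − C_ss) e^(−a t).
C(10.5) = 1.9397 + (-1.9397)·e^(−0.14727·10.5) = 1.9397 + (-1.9397)·0.21303 = 1.5265 mol/L.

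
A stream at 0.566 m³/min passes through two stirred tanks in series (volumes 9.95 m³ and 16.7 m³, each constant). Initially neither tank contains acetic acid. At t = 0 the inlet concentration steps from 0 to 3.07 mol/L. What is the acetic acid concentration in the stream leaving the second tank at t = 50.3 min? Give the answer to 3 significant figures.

Species balance on tank i: dCᵢ/dt = (Cᵢ₋₁ − Cᵢ)/τᵢ with τᵢ = Vᵢ/Q.
τ₁ = 9.95/0.566 = 17.580 min; τ₂ = 16.7/0.566 = 29.505 min.
Tank 1: C₁ = C_in(1 − e^(−t/τ₁)). Tank 2 (τ₁ ≠ τ₂): C₂ = C_in[1 − (τ₁ e^(−t/τ₁) − τ₂ e^(−t/τ₂))/(τ₁ − τ₂)].
At t = 50.3: e^(−t/τ₁) = 0.057195, e^(−t/τ₂) = 0.18181.
C₂ = 3.07·[1 − (17.580·0.057195 − 29.505·0.18181)/(-11.926)] = 3.07·0.63449 = 1.9479 mol/L.

1.95 mol/L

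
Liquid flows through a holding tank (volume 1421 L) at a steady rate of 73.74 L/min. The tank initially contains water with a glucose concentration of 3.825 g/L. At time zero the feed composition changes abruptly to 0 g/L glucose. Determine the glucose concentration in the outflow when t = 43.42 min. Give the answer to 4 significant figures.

Species balance on the tank: V dC/dt = Q(C_in − C).
Rewrite as dC/dt + C/τ = C_in/τ, τ = V/Q = 19.2704 min.
C approaches C_in exponentially: C(t) = C_in + (C₀ − C_in) e^(−t/τ).
C(43.42) = 0 + (3.825 − 0)·e^(−43.42/19.2704) = 0 + (3.82500)·0.105063 = 0.401866 g/L.

0.4019 g/L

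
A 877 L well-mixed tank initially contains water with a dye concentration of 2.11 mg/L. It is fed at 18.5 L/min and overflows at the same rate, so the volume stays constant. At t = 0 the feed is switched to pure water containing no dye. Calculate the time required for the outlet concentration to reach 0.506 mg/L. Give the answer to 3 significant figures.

67.7 min

Accumulation = in − out for the solute gives V dC/dt = Q(C_in − C), so τ = V/Q = 47.405 min.
C(t) = C_in + (C₀ − C_in) e^(−t/τ). Set C = 0.506 and solve for t:
e^(−t/τ) = (C − C_in)/(C₀ − C_in) = (0.506 − 0)/(2.11 − 0) = 0.23981
t = −τ ln(…) = 47.405 × 1.4279 = 67.690 min.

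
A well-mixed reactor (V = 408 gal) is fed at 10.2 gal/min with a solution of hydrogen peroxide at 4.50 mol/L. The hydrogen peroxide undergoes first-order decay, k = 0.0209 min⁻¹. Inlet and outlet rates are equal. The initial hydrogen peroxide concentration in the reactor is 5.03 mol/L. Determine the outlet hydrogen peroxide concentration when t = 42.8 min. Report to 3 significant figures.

Accumulation = in − out − consumed: V dC/dt = Q C_in − Q C − k V C.
This is linear with rate a = Q/V + k = 0.045900 min⁻¹.
C_ss = Q C_in/(Q + kV) = 2.4510 mol/L; C(t) = C_ss + (C₀ − C_ss) e^(−a t).
C(42.8) = 2.4510 + (2.5790)·e^(−0.045900·42.8) = 2.4510 + (2.5790)·0.14022 = 2.8126 mol/L.

2.81 mol/L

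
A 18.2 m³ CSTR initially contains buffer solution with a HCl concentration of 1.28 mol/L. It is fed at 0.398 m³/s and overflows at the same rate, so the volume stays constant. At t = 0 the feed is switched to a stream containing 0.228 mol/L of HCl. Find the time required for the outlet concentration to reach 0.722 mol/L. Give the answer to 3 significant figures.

Accumulation = in − out for the solute gives V dC/dt = Q(C_in − C), so τ = V/Q = 45.729 s.
C(t) = C_in + (C₀ − C_in) e^(−t/τ). Set C = 0.722 and solve for t:
e^(−t/τ) = (C − C_in)/(C₀ − C_in) = (0.722 − 0.228)/(1.28 − 0.228) = 0.46958
t = −τ ln(…) = 45.729 × 0.75591 = 34.567 s.

34.6 s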